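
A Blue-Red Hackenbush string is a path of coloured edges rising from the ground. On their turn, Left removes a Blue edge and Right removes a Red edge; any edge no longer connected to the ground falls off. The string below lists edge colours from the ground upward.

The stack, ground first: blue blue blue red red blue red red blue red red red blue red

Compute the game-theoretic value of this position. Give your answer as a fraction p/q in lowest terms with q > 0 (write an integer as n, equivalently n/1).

edge 1 of 14 (blue): { 0 | (no moves) } = 1
edge 2 of 14 (blue): { 0,1 | (no moves) } = 2
edge 3 of 14 (blue): { 0,1,2 | (no moves) } = 3
edge 4 of 14 (red): { 0,1,2 | 3 } = 5/2
edge 5 of 14 (red): { 0,1,2 | 5/2,3 } = 9/4
edge 6 of 14 (blue): { 0,1,2,9/4 | 5/2,3 } = 19/8
edge 7 of 14 (red): { 0,1,2,9/4 | 19/8,5/2,3 } = 37/16
edge 8 of 14 (red): { 0,1,2,9/4 | 37/16,19/8,5/2,3 } = 73/32
edge 9 of 14 (blue): { 0,1,2,9/4,73/32 | 37/16,19/8,5/2,3 } = 147/64
edge 10 of 14 (red): { 0,1,2,9/4,73/32 | 147/64,37/16,19/8,5/2,3 } = 293/128
edge 11 of 14 (red): { 0,1,2,9/4,73/32 | 293/128,147/64,37/16,19/8,5/2,3 } = 585/256
edge 12 of 14 (red): { 0,1,2,9/4,73/32 | 585/256,293/128,147/64,37/16,19/8,5/2,3 } = 1169/512
edge 13 of 14 (blue): { 0,1,2,9/4,73/32,1169/512 | 585/256,293/128,147/64,37/16,19/8,5/2,3 } = 2339/1024
edge 14 of 14 (red): { 0,1,2,9/4,73/32,1169/512 | 2339/1024,585/256,293/128,147/64,37/16,19/8,5/2,3 } = 4677/2048

4677/2048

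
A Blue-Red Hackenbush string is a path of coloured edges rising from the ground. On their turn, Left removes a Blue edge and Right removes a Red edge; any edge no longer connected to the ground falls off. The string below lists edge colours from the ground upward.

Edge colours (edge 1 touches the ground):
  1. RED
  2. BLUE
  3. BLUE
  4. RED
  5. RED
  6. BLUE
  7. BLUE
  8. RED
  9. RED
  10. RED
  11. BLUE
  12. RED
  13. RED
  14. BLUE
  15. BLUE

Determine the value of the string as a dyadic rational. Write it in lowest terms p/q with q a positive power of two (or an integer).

-6617/16384

Recurse on prefixes of the 15-edge string RED BLUE BLUE RED RED BLUE BLUE RED RED RED BLUE RED RED BLUE BLUE:
v_1 [R]  L=[]  R=[0]  => -1
v_2 [RB]  L=[-1]  R=[0]  => -1/2
v_3 [RBB]  L=[-1 -1/2]  R=[0]  => -1/4
v_4 [RBBR]  L=[-1 -1/2]  R=[-1/4 0]  => -3/8
v_5 [RBBRR]  L=[-1 -1/2]  R=[-3/8 -1/4 0]  => -7/16
v_6 [RBBRRB]  L=[-1 -1/2 -7/16]  R=[-3/8 -1/4 0]  => -13/32
v_7 [RBBRRBB]  L=[-1 -1/2 -7/16 -13/32]  R=[-3/8 -1/4 0]  => -25/64
v_8 [RBBRRBBR]  L=[-1 -1/2 -7/16 -13/32]  R=[-25/64 -3/8 -1/4 0]  => -51/128
v_9 [RBBRRBBRR]  L=[-1 -1/2 -7/16 -13/32]  R=[-51/128 -25/64 -3/8 -1/4 0]  => -103/256
v_10 [RBBRRBBRRR]  L=[-1 -1/2 -7/16 -13/32]  R=[-103/256 -51/128 -25/64 -3/8 -1/4 0]  => -207/512
v_11 [RBBRRBBRRRB]  L=[-1 -1/2 -7/16 -13/32 -207/512]  R=[-103/256 -51/128 -25/64 -3/8 -1/4 0]  => -413/1024
v_12 [RBBRRBBRRRBR]  L=[-1 -1/2 -7/16 -13/32 -207/512]  R=[-413/1024 -103/256 -51/128 -25/64 -3/8 -1/4 0]  => -827/2048
v_13 [RBBRRBBRRRBRR]  L=[-1 -1/2 -7/16 -13/32 -207/512]  R=[-827/2048 -413/1024 -103/256 -51/128 -25/64 -3/8 -1/4 0]  => -1655/4096
v_14 [RBBRRBBRRRBRRB]  L=[-1 -1/2 -7/16 -13/32 -207/512 -1655/4096]  R=[-827/2048 -413/1024 -103/256 -51/128 -25/64 -3/8 -1/4 0]  => -3309/8192
v_15 [RBBRRBBRRRBRRBB]  L=[-1 -1/2 -7/16 -13/32 -207/512 -1655/4096 -3309/8192]  R=[-827/2048 -413/1024 -103/256 -51/128 -25/64 -3/8 -1/4 0]  => -6617/16384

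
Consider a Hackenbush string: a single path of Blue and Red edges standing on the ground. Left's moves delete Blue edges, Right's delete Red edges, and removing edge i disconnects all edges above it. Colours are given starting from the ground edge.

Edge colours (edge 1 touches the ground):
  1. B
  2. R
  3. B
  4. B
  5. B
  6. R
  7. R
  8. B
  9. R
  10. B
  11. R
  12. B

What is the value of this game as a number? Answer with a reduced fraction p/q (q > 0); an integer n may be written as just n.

Build g(s[:k]) for k = 1..12, string s = B R B B B R R B R B R B.
step 1: add B to get B; options L={ 0 } R={ (no moves) } -> 1
step 2: add R to get BR; options L={ 0 } R={ 1 } -> 1/2
step 3: add B to get BRB; options L={ 0; 1/2 } R={ 1 } -> 3/4
step 4: add B to get BRBB; options L={ 0; 1/2; 3/4 } R={ 1 } -> 7/8
step 5: add B to get BRBBB; options L={ 0; 1/2; 3/4; 7/8 } R={ 1 } -> 15/16
step 6: add R to get BRBBBR; options L={ 0; 1/2; 3/4; 7/8 } R={ 15/16; 1 } -> 29/32
step 7: add R to get BRBBBRR; options L={ 0; 1/2; 3/4; 7/8 } R={ 29/32; 15/16; 1 } -> 57/64
step 8: add B to get BRBBBRRB; options L={ 0; 1/2; 3/4; 7/8; 57/64 } R={ 29/32; 15/16; 1 } -> 115/128
step 9: add R to get BRBBBRRBR; options L={ 0; 1/2; 3/4; 7/8; 57/64 } R={ 115/128; 29/32; 15/16; 1 } -> 229/256
step 10: add B to get BRBBBRRBRB; options L={ 0; 1/2; 3/4; 7/8; 57/64; 229/256 } R={ 115/128; 29/32; 15/16; 1 } -> 459/512
step 11: add R to get BRBBBRRBRBR; options L={ 0; 1/2; 3/4; 7/8; 57/64; 229/256 } R={ 459/512; 115/128; 29/32; 15/16; 1 } -> 917/1024
step 12: add B to get BRBBBRRBRBRB; options L={ 0; 1/2; 3/4; 7/8; 57/64; 229/256; 917/1024 } R={ 459/512; 115/128; 29/32; 15/16; 1 } -> 1835/2048

1835/2048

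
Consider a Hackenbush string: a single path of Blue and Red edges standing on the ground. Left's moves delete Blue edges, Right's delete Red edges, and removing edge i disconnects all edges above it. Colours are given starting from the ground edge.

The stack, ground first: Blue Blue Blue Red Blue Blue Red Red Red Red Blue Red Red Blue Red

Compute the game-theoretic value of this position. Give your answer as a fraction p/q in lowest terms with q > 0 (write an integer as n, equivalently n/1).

B: Left { 0 }, Right { · } => simplest 1
BB: Left { 0 1 }, Right { · } => simplest 2
BBB: Left { 0 1 2 }, Right { · } => simplest 3
BBBR: Left { 0 1 2 }, Right { 3 } => simplest 5/2
BBBRB: Left { 0 1 2 5/2 }, Right { 3 } => simplest 11/4
BBBRBB: Left { 0 1 2 5/2 11/4 }, Right { 3 } => simplest 23/8
BBBRBBR: Left { 0 1 2 5/2 11/4 }, Right { 23/8 3 } => simplest 45/16
BBBRBBRR: Left { 0 1 2 5/2 11/4 }, Right { 45/16 23/8 3 } => simplest 89/32
BBBRBBRRR: Left { 0 1 2 5/2 11/4 }, Right { 89/32 45/16 23/8 3 } => simplest 177/64
BBBRBBRRRR: Left { 0 1 2 5/2 11/4 }, Right { 177/64 89/32 45/16 23/8 3 } => simplest 353/128
BBBRBBRRRRB: Left { 0 1 2 5/2 11/4 353/128 }, Right { 177/64 89/32 45/16 23/8 3 } => simplest 707/256
BBBRBBRRRRBR: Left { 0 1 2 5/2 11/4 353/128 }, Right { 707/256 177/64 89/32 45/16 23/8 3 } => simplest 1413/512
BBBRBBRRRRBRR: Left { 0 1 2 5/2 11/4 353/128 }, Right { 1413/512 707/256 177/64 89/32 45/16 23/8 3 } => simplest 2825/1024
BBBRBBRRRRBRRB: Left { 0 1 2 5/2 11/4 353/128 2825/1024 }, Right { 1413/512 707/256 177/64 89/32 45/16 23/8 3 } => simplest 5651/2048
BBBRBBRRRRBRRBR: Left { 0 1 2 5/2 11/4 353/128 2825/1024 }, Right { 5651/2048 1413/512 707/256 177/64 89/32 45/16 23/8 3 } => simplest 11301/4096

11301/4096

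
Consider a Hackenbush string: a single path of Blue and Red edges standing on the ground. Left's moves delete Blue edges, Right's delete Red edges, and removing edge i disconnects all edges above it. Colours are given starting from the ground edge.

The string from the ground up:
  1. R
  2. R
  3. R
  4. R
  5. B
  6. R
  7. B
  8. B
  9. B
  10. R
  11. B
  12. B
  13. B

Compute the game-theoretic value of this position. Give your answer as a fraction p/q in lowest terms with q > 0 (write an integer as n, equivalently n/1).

-1809/512

1 of 13 · R · max L −∞ · min R 0 => -1
2 of 13 · RR · max L −∞ · min R -1 => -2
3 of 13 · RRR · max L −∞ · min R -2 => -3
4 of 13 · RRRR · max L −∞ · min R -3 => -4
5 of 13 · RRRRB · max L -4 · min R -3 => -7/2
6 of 13 · RRRRBR · max L -4 · min R -7/2 => -15/4
7 of 13 · RRRRBRB · max L -15/4 · min R -7/2 => -29/8
8 of 13 · RRRRBRBB · max L -29/8 · min R -7/2 => -57/16
9 of 13 · RRRRBRBBB · max L -57/16 · min R -7/2 => -113/32
10 of 13 · RRRRBRBBBR · max L -57/16 · min R -113/32 => -227/64
11 of 13 · RRRRBRBBBRB · max L -227/64 · min R -113/32 => -453/128
12 of 13 · RRRRBRBBBRBB · max L -453/128 · min R -113/32 => -905/256
13 of 13 · RRRRBRBBBRBBB · max L -905/256 · min R -113/32 => -1809/512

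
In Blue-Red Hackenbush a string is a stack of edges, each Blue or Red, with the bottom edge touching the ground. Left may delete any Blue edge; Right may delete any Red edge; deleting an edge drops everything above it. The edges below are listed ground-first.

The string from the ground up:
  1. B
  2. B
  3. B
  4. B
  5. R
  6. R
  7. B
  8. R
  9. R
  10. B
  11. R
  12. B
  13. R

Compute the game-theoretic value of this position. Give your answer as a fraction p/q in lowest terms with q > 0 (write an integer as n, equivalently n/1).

G(B) = { 0 |  } → 1
G(BB) = { 0, 1 |  } → 2
G(BBB) = { 0, 1, 2 |  } → 3
G(BBBB) = { 0, 1, 2, 3 |  } → 4
G(BBBBR) = { 0, 1, 2, 3 | 4 } → 7/2
G(BBBBRR) = { 0, 1, 2, 3 | 7/2, 4 } → 13/4
G(BBBBRRB) = { 0, 1, 2, 3, 13/4 | 7/2, 4 } → 27/8
G(BBBBRRBR) = { 0, 1, 2, 3, 13/4 | 27/8, 7/2, 4 } → 53/16
G(BBBBRRBRR) = { 0, 1, 2, 3, 13/4 | 53/16, 27/8, 7/2, 4 } → 105/32
G(BBBBRRBRRB) = { 0, 1, 2, 3, 13/4, 105/32 | 53/16, 27/8, 7/2, 4 } → 211/64
G(BBBBRRBRRBR) = { 0, 1, 2, 3, 13/4, 105/32 | 211/64, 53/16, 27/8, 7/2, 4 } → 421/128
G(BBBBRRBRRBRB) = { 0, 1, 2, 3, 13/4, 105/32, 421/128 | 211/64, 53/16, 27/8, 7/2, 4 } → 843/256
G(BBBBRRBRRBRBR) = { 0, 1, 2, 3, 13/4, 105/32, 421/128 | 843/256, 211/64, 53/16, 27/8, 7/2, 4 } → 1685/512

1685/512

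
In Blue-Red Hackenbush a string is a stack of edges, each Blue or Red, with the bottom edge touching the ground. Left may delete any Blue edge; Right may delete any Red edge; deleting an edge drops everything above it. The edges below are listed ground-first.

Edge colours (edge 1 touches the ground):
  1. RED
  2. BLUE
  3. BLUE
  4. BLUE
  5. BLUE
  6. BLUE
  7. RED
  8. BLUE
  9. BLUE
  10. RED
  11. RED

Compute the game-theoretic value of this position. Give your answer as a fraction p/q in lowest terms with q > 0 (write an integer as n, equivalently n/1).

-39/1024

1 of 11 · R · max L −∞ · min R 0 ⇒ -1
2 of 11 · RB · max L -1 · min R 0 ⇒ -1/2
3 of 11 · RBB · max L -1/2 · min R 0 ⇒ -1/4
4 of 11 · RBBB · max L -1/4 · min R 0 ⇒ -1/8
5 of 11 · RBBBB · max L -1/8 · min R 0 ⇒ -1/16
6 of 11 · RBBBBB · max L -1/16 · min R 0 ⇒ -1/32
7 of 11 · RBBBBBR · max L -1/16 · min R -1/32 ⇒ -3/64
8 of 11 · RBBBBBRB · max L -3/64 · min R -1/32 ⇒ -5/128
9 of 11 · RBBBBBRBB · max L -5/128 · min R -1/32 ⇒ -9/256
10 of 11 · RBBBBBRBBR · max L -5/128 · min R -9/256 ⇒ -19/512
11 of 11 · RBBBBBRBBRR · max L -5/128 · min R -19/512 ⇒ -39/1024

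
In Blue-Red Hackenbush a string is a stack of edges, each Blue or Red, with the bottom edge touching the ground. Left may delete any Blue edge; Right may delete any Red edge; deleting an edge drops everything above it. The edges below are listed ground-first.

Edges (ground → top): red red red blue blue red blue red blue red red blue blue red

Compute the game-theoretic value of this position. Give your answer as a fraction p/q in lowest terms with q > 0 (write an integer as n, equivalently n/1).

-4787/2048

edge 1 of 14 (red): { — | 0 } = -1
edge 2 of 14 (red): { — | -1,0 } = -2
edge 3 of 14 (red): { — | -2,-1,0 } = -3
edge 4 of 14 (blue): { -3 | -2,-1,0 } = -5/2
edge 5 of 14 (blue): { -3,-5/2 | -2,-1,0 } = -9/4
edge 6 of 14 (red): { -3,-5/2 | -9/4,-2,-1,0 } = -19/8
edge 7 of 14 (blue): { -3,-5/2,-19/8 | -9/4,-2,-1,0 } = -37/16
edge 8 of 14 (red): { -3,-5/2,-19/8 | -37/16,-9/4,-2,-1,0 } = -75/32
edge 9 of 14 (blue): { -3,-5/2,-19/8,-75/32 | -37/16,-9/4,-2,-1,0 } = -149/64
edge 10 of 14 (red): { -3,-5/2,-19/8,-75/32 | -149/64,-37/16,-9/4,-2,-1,0 } = -299/128
edge 11 of 14 (red): { -3,-5/2,-19/8,-75/32 | -299/128,-149/64,-37/16,-9/4,-2,-1,0 } = -599/256
edge 12 of 14 (blue): { -3,-5/2,-19/8,-75/32,-599/256 | -299/128,-149/64,-37/16,-9/4,-2,-1,0 } = -1197/512
edge 13 of 14 (blue): { -3,-5/2,-19/8,-75/32,-599/256,-1197/512 | -299/128,-149/64,-37/16,-9/4,-2,-1,0 } = -2393/1024
edge 14 of 14 (red): { -3,-5/2,-19/8,-75/32,-599/256,-1197/512 | -2393/1024,-299/128,-149/64,-37/16,-9/4,-2,-1,0 } = -4787/2048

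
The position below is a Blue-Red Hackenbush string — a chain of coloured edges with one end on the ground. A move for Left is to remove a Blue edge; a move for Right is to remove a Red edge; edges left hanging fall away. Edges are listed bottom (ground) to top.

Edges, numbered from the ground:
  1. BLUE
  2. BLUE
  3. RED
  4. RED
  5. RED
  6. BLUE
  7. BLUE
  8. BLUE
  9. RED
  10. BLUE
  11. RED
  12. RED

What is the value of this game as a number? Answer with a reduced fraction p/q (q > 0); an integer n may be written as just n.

1 of 12 · B · max L 0 · min R +∞ ⇒ 1
2 of 12 · BB · max L 1 · min R +∞ ⇒ 2
3 of 12 · BBR · max L 1 · min R 2 ⇒ 3/2
4 of 12 · BBRR · max L 1 · min R 3/2 ⇒ 5/4
5 of 12 · BBRRR · max L 1 · min R 5/4 ⇒ 9/8
6 of 12 · BBRRRB · max L 9/8 · min R 5/4 ⇒ 19/16
7 of 12 · BBRRRBB · max L 19/16 · min R 5/4 ⇒ 39/32
8 of 12 · BBRRRBBB · max L 39/32 · min R 5/4 ⇒ 79/64
9 of 12 · BBRRRBBBR · max L 39/32 · min R 79/64 ⇒ 157/128
10 of 12 · BBRRRBBBRB · max L 157/128 · min R 79/64 ⇒ 315/256
11 of 12 · BBRRRBBBRBR · max L 157/128 · min R 315/256 ⇒ 629/512
12 of 12 · BBRRRBBBRBRR · max L 157/128 · min R 629/512 ⇒ 1257/1024

1257/1024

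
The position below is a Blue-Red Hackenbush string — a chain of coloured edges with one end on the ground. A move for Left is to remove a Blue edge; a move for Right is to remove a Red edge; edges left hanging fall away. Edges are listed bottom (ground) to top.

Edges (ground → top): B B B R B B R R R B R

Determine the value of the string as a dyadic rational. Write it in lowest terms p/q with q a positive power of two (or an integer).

edge 1 of 11 (B): { 0 | none } ⇒ 1
edge 2 of 11 (B): { 0, 1 | none } ⇒ 2
edge 3 of 11 (B): { 0, 1, 2 | none } ⇒ 3
edge 4 of 11 (R): { 0, 1, 2 | 3 } ⇒ 5/2
edge 5 of 11 (B): { 0, 1, 2, 5/2 | 3 } ⇒ 11/4
edge 6 of 11 (B): { 0, 1, 2, 5/2, 11/4 | 3 } ⇒ 23/8
edge 7 of 11 (R): { 0, 1, 2, 5/2, 11/4 | 23/8, 3 } ⇒ 45/16
edge 8 of 11 (R): { 0, 1, 2, 5/2, 11/4 | 45/16, 23/8, 3 } ⇒ 89/32
edge 9 of 11 (R): { 0, 1, 2, 5/2, 11/4 | 89/32, 45/16, 23/8, 3 } ⇒ 177/64
edge 10 of 11 (B): { 0, 1, 2, 5/2, 11/4, 177/64 | 89/32, 45/16, 23/8, 3 } ⇒ 355/128
edge 11 of 11 (R): { 0, 1, 2, 5/2, 11/4, 177/64 | 355/128, 89/32, 45/16, 23/8, 3 } ⇒ 709/256

709/256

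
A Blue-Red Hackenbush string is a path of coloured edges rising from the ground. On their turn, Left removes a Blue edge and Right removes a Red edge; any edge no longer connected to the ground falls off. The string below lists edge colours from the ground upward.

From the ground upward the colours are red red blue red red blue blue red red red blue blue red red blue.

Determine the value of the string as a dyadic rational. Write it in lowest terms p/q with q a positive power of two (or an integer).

1 of 15 · r · max L −∞ · min R 0 ⇒ -1
2 of 15 · rr · max L −∞ · min R -1 ⇒ -2
3 of 15 · rrb · max L -2 · min R -1 ⇒ -3/2
4 of 15 · rrbr · max L -2 · min R -3/2 ⇒ -7/4
5 of 15 · rrbrr · max L -2 · min R -7/4 ⇒ -15/8
6 of 15 · rrbrrb · max L -15/8 · min R -7/4 ⇒ -29/16
7 of 15 · rrbrrbb · max L -29/16 · min R -7/4 ⇒ -57/32
8 of 15 · rrbrrbbr · max L -29/16 · min R -57/32 ⇒ -115/64
9 of 15 · rrbrrbbrr · max L -29/16 · min R -115/64 ⇒ -231/128
10 of 15 · rrbrrbbrrr · max L -29/16 · min R -231/128 ⇒ -463/256
11 of 15 · rrbrrbbrrrb · max L -463/256 · min R -231/128 ⇒ -925/512
12 of 15 · rrbrrbbrrrbb · max L -925/512 · min R -231/128 ⇒ -1849/1024
13 of 15 · rrbrrbbrrrbbr · max L -925/512 · min R -1849/1024 ⇒ -3699/2048
14 of 15 · rrbrrbbrrrbbrr · max L -925/512 · min R -3699/2048 ⇒ -7399/4096
15 of 15 · rrbrrbbrrrbbrrb · max L -7399/4096 · min R -3699/2048 ⇒ -14797/8192

-14797/8192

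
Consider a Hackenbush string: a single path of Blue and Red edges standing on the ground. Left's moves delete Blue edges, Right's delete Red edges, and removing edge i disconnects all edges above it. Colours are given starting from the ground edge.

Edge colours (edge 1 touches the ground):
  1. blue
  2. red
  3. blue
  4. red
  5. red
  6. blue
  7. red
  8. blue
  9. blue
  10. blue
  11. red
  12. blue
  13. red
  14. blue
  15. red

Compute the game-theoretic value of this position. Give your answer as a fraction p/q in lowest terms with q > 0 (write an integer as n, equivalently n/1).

9685/16384

step 1: add blue to get b; options L={ 0 } R={ — } so 1
step 2: add red to get br; options L={ 0 } R={ 1 } so 1/2
step 3: add blue to get brb; options L={ 0, 1/2 } R={ 1 } so 3/4
step 4: add red to get brbr; options L={ 0, 1/2 } R={ 3/4, 1 } so 5/8
step 5: add red to get brbrr; options L={ 0, 1/2 } R={ 5/8, 3/4, 1 } so 9/16
step 6: add blue to get brbrrb; options L={ 0, 1/2, 9/16 } R={ 5/8, 3/4, 1 } so 19/32
step 7: add red to get brbrrbr; options L={ 0, 1/2, 9/16 } R={ 19/32, 5/8, 3/4, 1 } so 37/64
step 8: add blue to get brbrrbrb; options L={ 0, 1/2, 9/16, 37/64 } R={ 19/32, 5/8, 3/4, 1 } so 75/128
step 9: add blue to get brbrrbrbb; options L={ 0, 1/2, 9/16, 37/64, 75/128 } R={ 19/32, 5/8, 3/4, 1 } so 151/256
step 10: add blue to get brbrrbrbbb; options L={ 0, 1/2, 9/16, 37/64, 75/128, 151/256 } R={ 19/32, 5/8, 3/4, 1 } so 303/512
step 11: add red to get brbrrbrbbbr; options L={ 0, 1/2, 9/16, 37/64, 75/128, 151/256 } R={ 303/512, 19/32, 5/8, 3/4, 1 } so 605/1024
step 12: add blue to get brbrrbrbbbrb; options L={ 0, 1/2, 9/16, 37/64, 75/128, 151/256, 605/1024 } R={ 303/512, 19/32, 5/8, 3/4, 1 } so 1211/2048
step 13: add red to get brbrrbrbbbrbr; options L={ 0, 1/2, 9/16, 37/64, 75/128, 151/256, 605/1024 } R={ 1211/2048, 303/512, 19/32, 5/8, 3/4, 1 } so 2421/4096
step 14: add blue to get brbrrbrbbbrbrb; options L={ 0, 1/2, 9/16, 37/64, 75/128, 151/256, 605/1024, 2421/4096 } R={ 1211/2048, 303/512, 19/32, 5/8, 3/4, 1 } so 4843/8192
step 15: add red to get brbrrbrbbbrbrbr; options L={ 0, 1/2, 9/16, 37/64, 75/128, 151/256, 605/1024, 2421/4096 } R={ 4843/8192, 1211/2048, 303/512, 19/32, 5/8, 3/4, 1 } so 9685/16384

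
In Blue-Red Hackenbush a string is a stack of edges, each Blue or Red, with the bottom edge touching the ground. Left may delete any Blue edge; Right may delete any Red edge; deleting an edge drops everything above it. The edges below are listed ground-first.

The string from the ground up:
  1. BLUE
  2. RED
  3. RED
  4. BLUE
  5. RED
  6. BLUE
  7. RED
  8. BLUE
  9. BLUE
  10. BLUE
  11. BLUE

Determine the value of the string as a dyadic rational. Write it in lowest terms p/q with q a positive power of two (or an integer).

351/1024

1 of 11 · B · max L 0 · min R +∞ = 1
2 of 11 · BR · max L 0 · min R 1 = 1/2
3 of 11 · BRR · max L 0 · min R 1/2 = 1/4
4 of 11 · BRRB · max L 1/4 · min R 1/2 = 3/8
5 of 11 · BRRBR · max L 1/4 · min R 3/8 = 5/16
6 of 11 · BRRBRB · max L 5/16 · min R 3/8 = 11/32
7 of 11 · BRRBRBR · max L 5/16 · min R 11/32 = 21/64
8 of 11 · BRRBRBRB · max L 21/64 · min R 11/32 = 43/128
9 of 11 · BRRBRBRBB · max L 43/128 · min R 11/32 = 87/256
10 of 11 · BRRBRBRBBB · max L 87/256 · min R 11/32 = 175/512
11 of 11 · BRRBRBRBBBB · max L 175/512 · min R 11/32 = 351/1024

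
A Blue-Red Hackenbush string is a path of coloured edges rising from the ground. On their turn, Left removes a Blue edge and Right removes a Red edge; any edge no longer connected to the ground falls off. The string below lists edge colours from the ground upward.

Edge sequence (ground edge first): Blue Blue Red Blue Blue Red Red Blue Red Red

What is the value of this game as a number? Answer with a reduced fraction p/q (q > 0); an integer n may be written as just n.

g_1 [B]  L=[0]  R=[∅]  => 1
g_2 [BB]  L=[0 1]  R=[∅]  => 2
g_3 [BBR]  L=[0 1]  R=[2]  => 3/2
g_4 [BBRB]  L=[0 1 3/2]  R=[2]  => 7/4
g_5 [BBRBB]  L=[0 1 3/2 7/4]  R=[2]  => 15/8
g_6 [BBRBBR]  L=[0 1 3/2 7/4]  R=[15/8 2]  => 29/16
g_7 [BBRBBRR]  L=[0 1 3/2 7/4]  R=[29/16 15/8 2]  => 57/32
g_8 [BBRBBRRB]  L=[0 1 3/2 7/4 57/32]  R=[29/16 15/8 2]  => 115/64
g_9 [BBRBBRRBR]  L=[0 1 3/2 7/4 57/32]  R=[115/64 29/16 15/8 2]  => 229/128
g_10 [BBRBBRRBRR]  L=[0 1 3/2 7/4 57/32]  R=[229/128 115/64 29/16 15/8 2]  => 457/256

457/256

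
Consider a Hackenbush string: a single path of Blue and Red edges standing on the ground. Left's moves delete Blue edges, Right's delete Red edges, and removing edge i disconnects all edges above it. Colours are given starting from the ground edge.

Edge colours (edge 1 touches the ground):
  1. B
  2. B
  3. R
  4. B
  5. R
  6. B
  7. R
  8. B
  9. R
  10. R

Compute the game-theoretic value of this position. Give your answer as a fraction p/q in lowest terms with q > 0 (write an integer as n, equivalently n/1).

425/256

Build G(s[:k]) for k = 1..10, string s = B B R B R B R B R R.
step 1: add B to get B; options L={ 0 } R={ none } ⇒ 1
step 2: add B to get BB; options L={ 0,1 } R={ none } ⇒ 2
step 3: add R to get BBR; options L={ 0,1 } R={ 2 } ⇒ 3/2
step 4: add B to get BBRB; options L={ 0,1,3/2 } R={ 2 } ⇒ 7/4
step 5: add R to get BBRBR; options L={ 0,1,3/2 } R={ 7/4,2 } ⇒ 13/8
step 6: add B to get BBRBRB; options L={ 0,1,3/2,13/8 } R={ 7/4,2 } ⇒ 27/16
step 7: add R to get BBRBRBR; options L={ 0,1,3/2,13/8 } R={ 27/16,7/4,2 } ⇒ 53/32
step 8: add B to get BBRBRBRB; options L={ 0,1,3/2,13/8,53/32 } R={ 27/16,7/4,2 } ⇒ 107/64
step 9: add R to get BBRBRBRBR; options L={ 0,1,3/2,13/8,53/32 } R={ 107/64,27/16,7/4,2 } ⇒ 213/128
step 10: add R to get BBRBRBRBRR; options L={ 0,1,3/2,13/8,53/32 } R={ 213/128,107/64,27/16,7/4,2 } ⇒ 425/256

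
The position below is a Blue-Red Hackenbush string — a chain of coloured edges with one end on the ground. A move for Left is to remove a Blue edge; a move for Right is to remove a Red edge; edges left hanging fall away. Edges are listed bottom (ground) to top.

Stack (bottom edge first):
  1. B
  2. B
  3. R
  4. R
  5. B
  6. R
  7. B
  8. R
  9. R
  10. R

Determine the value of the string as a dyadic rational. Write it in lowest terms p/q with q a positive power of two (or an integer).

1 of 10 · B · max L 0 · min R +∞ — 1
2 of 10 · BB · max L 1 · min R +∞ — 2
3 of 10 · BBR · max L 1 · min R 2 — 3/2
4 of 10 · BBRR · max L 1 · min R 3/2 — 5/4
5 of 10 · BBRRB · max L 5/4 · min R 3/2 — 11/8
6 of 10 · BBRRBR · max L 5/4 · min R 11/8 — 21/16
7 of 10 · BBRRBRB · max L 21/16 · min R 11/8 — 43/32
8 of 10 · BBRRBRBR · max L 21/16 · min R 43/32 — 85/64
9 of 10 · BBRRBRBRR · max L 21/16 · min R 85/64 — 169/128
10 of 10 · BBRRBRBRRR · max L 21/16 · min R 169/128 — 337/256

337/256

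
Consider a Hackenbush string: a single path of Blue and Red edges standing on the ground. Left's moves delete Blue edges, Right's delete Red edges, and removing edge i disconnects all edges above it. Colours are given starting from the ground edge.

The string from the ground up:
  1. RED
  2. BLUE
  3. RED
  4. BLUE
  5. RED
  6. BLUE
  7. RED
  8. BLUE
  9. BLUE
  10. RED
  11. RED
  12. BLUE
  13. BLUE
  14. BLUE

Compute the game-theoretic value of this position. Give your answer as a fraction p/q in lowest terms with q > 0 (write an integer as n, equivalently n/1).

-5425/8192

R: Left { ∅ }, Right { 0 } ⇒ simplest -1
RB: Left { -1 }, Right { 0 } ⇒ simplest -1/2
RBR: Left { -1 }, Right { -1/2,0 } ⇒ simplest -3/4
RBRB: Left { -1,-3/4 }, Right { -1/2,0 } ⇒ simplest -5/8
RBRBR: Left { -1,-3/4 }, Right { -5/8,-1/2,0 } ⇒ simplest -11/16
RBRBRB: Left { -1,-3/4,-11/16 }, Right { -5/8,-1/2,0 } ⇒ simplest -21/32
RBRBRBR: Left { -1,-3/4,-11/16 }, Right { -21/32,-5/8,-1/2,0 } ⇒ simplest -43/64
RBRBRBRB: Left { -1,-3/4,-11/16,-43/64 }, Right { -21/32,-5/8,-1/2,0 } ⇒ simplest -85/128
RBRBRBRBB: Left { -1,-3/4,-11/16,-43/64,-85/128 }, Right { -21/32,-5/8,-1/2,0 } ⇒ simplest -169/256
RBRBRBRBBR: Left { -1,-3/4,-11/16,-43/64,-85/128 }, Right { -169/256,-21/32,-5/8,-1/2,0 } ⇒ simplest -339/512
RBRBRBRBBRR: Left { -1,-3/4,-11/16,-43/64,-85/128 }, Right { -339/512,-169/256,-21/32,-5/8,-1/2,0 } ⇒ simplest -679/1024
RBRBRBRBBRRB: Left { -1,-3/4,-11/16,-43/64,-85/128,-679/1024 }, Right { -339/512,-169/256,-21/32,-5/8,-1/2,0 } ⇒ simplest -1357/2048
RBRBRBRBBRRBB: Left { -1,-3/4,-11/16,-43/64,-85/128,-679/1024,-1357/2048 }, Right { -339/512,-169/256,-21/32,-5/8,-1/2,0 } ⇒ simplest -2713/4096
RBRBRBRBBRRBBB: Left { -1,-3/4,-11/16,-43/64,-85/128,-679/1024,-1357/2048,-2713/4096 }, Right { -339/512,-169/256,-21/32,-5/8,-1/2,0 } ⇒ simplest -5425/8192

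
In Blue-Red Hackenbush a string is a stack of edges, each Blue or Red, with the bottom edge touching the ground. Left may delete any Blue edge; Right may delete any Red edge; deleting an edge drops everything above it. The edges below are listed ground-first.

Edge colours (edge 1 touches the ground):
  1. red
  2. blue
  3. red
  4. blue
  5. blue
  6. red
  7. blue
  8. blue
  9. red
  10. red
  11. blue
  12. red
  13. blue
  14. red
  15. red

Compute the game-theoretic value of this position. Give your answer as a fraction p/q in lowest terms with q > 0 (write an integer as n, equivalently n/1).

-9431/16384

val(r) = { (no moves) | 0 } => -1
val(rb) = { -1 | 0 } => -1/2
val(rbr) = { -1 | -1/2, 0 } => -3/4
val(rbrb) = { -1, -3/4 | -1/2, 0 } => -5/8
val(rbrbb) = { -1, -3/4, -5/8 | -1/2, 0 } => -9/16
val(rbrbbr) = { -1, -3/4, -5/8 | -9/16, -1/2, 0 } => -19/32
val(rbrbbrb) = { -1, -3/4, -5/8, -19/32 | -9/16, -1/2, 0 } => -37/64
val(rbrbbrbb) = { -1, -3/4, -5/8, -19/32, -37/64 | -9/16, -1/2, 0 } => -73/128
val(rbrbbrbbr) = { -1, -3/4, -5/8, -19/32, -37/64 | -73/128, -9/16, -1/2, 0 } => -147/256
val(rbrbbrbbrr) = { -1, -3/4, -5/8, -19/32, -37/64 | -147/256, -73/128, -9/16, -1/2, 0 } => -295/512
val(rbrbbrbbrrb) = { -1, -3/4, -5/8, -19/32, -37/64, -295/512 | -147/256, -73/128, -9/16, -1/2, 0 } => -589/1024
val(rbrbbrbbrrbr) = { -1, -3/4, -5/8, -19/32, -37/64, -295/512 | -589/1024, -147/256, -73/128, -9/16, -1/2, 0 } => -1179/2048
val(rbrbbrbbrrbrb) = { -1, -3/4, -5/8, -19/32, -37/64, -295/512, -1179/2048 | -589/1024, -147/256, -73/128, -9/16, -1/2, 0 } => -2357/4096
val(rbrbbrbbrrbrbr) = { -1, -3/4, -5/8, -19/32, -37/64, -295/512, -1179/2048 | -2357/4096, -589/1024, -147/256, -73/128, -9/16, -1/2, 0 } => -4715/8192
val(rbrbbrbbrrbrbrr) = { -1, -3/4, -5/8, -19/32, -37/64, -295/512, -1179/2048 | -4715/8192, -2357/4096, -589/1024, -147/256, -73/128, -9/16, -1/2, 0 } => -9431/16384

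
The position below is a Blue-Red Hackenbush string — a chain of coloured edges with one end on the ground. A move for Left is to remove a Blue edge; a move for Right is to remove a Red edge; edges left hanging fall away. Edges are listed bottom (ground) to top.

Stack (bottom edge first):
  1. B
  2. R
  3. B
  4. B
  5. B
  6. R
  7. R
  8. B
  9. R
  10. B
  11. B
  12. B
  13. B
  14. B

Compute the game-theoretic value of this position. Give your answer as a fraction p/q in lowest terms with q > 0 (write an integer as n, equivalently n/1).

Prefix values for B R B B B R R B R B B B B B via {L|R} + simplicity:
edge 1 of 14 (B): { 0 |  } => 1
edge 2 of 14 (R): { 0 | 1 } => 1/2
edge 3 of 14 (B): { 0, 1/2 | 1 } => 3/4
edge 4 of 14 (B): { 0, 1/2, 3/4 | 1 } => 7/8
edge 5 of 14 (B): { 0, 1/2, 3/4, 7/8 | 1 } => 15/16
edge 6 of 14 (R): { 0, 1/2, 3/4, 7/8 | 15/16, 1 } => 29/32
edge 7 of 14 (R): { 0, 1/2, 3/4, 7/8 | 29/32, 15/16, 1 } => 57/64
edge 8 of 14 (B): { 0, 1/2, 3/4, 7/8, 57/64 | 29/32, 15/16, 1 } => 115/128
edge 9 of 14 (R): { 0, 1/2, 3/4, 7/8, 57/64 | 115/128, 29/32, 15/16, 1 } => 229/256
edge 10 of 14 (B): { 0, 1/2, 3/4, 7/8, 57/64, 229/256 | 115/128, 29/32, 15/16, 1 } => 459/512
edge 11 of 14 (B): { 0, 1/2, 3/4, 7/8, 57/64, 229/256, 459/512 | 115/128, 29/32, 15/16, 1 } => 919/1024
edge 12 of 14 (B): { 0, 1/2, 3/4, 7/8, 57/64, 229/256, 459/512, 919/1024 | 115/128, 29/32, 15/16, 1 } => 1839/2048
edge 13 of 14 (B): { 0, 1/2, 3/4, 7/8, 57/64, 229/256, 459/512, 919/1024, 1839/2048 | 115/128, 29/32, 15/16, 1 } => 3679/4096
edge 14 of 14 (B): { 0, 1/2, 3/4, 7/8, 57/64, 229/256, 459/512, 919/1024, 1839/2048, 3679/4096 | 115/128, 29/32, 15/16, 1 } => 7359/8192

7359/8192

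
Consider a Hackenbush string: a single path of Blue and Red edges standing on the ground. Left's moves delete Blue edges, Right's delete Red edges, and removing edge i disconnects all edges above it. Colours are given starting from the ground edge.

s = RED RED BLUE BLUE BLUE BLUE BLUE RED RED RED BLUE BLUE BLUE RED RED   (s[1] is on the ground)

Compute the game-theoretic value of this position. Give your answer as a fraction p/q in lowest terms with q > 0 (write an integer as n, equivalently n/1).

-8647/8192

Recurse on prefixes of the 15-edge string RED RED BLUE BLUE BLUE BLUE BLUE RED RED RED BLUE BLUE BLUE RED RED:
v_1 [R]  L=[·]  R=[0]  -> -1
v_2 [RR]  L=[·]  R=[-1,0]  -> -2
v_3 [RRB]  L=[-2]  R=[-1,0]  -> -3/2
v_4 [RRBB]  L=[-2,-3/2]  R=[-1,0]  -> -5/4
v_5 [RRBBB]  L=[-2,-3/2,-5/4]  R=[-1,0]  -> -9/8
v_6 [RRBBBB]  L=[-2,-3/2,-5/4,-9/8]  R=[-1,0]  -> -17/16
v_7 [RRBBBBB]  L=[-2,-3/2,-5/4,-9/8,-17/16]  R=[-1,0]  -> -33/32
v_8 [RRBBBBBR]  L=[-2,-3/2,-5/4,-9/8,-17/16]  R=[-33/32,-1,0]  -> -67/64
v_9 [RRBBBBBRR]  L=[-2,-3/2,-5/4,-9/8,-17/16]  R=[-67/64,-33/32,-1,0]  -> -135/128
v_10 [RRBBBBBRRR]  L=[-2,-3/2,-5/4,-9/8,-17/16]  R=[-135/128,-67/64,-33/32,-1,0]  -> -271/256
v_11 [RRBBBBBRRRB]  L=[-2,-3/2,-5/4,-9/8,-17/16,-271/256]  R=[-135/128,-67/64,-33/32,-1,0]  -> -541/512
v_12 [RRBBBBBRRRBB]  L=[-2,-3/2,-5/4,-9/8,-17/16,-271/256,-541/512]  R=[-135/128,-67/64,-33/32,-1,0]  -> -1081/1024
v_13 [RRBBBBBRRRBBB]  L=[-2,-3/2,-5/4,-9/8,-17/16,-271/256,-541/512,-1081/1024]  R=[-135/128,-67/64,-33/32,-1,0]  -> -2161/2048
v_14 [RRBBBBBRRRBBBR]  L=[-2,-3/2,-5/4,-9/8,-17/16,-271/256,-541/512,-1081/1024]  R=[-2161/2048,-135/128,-67/64,-33/32,-1,0]  -> -4323/4096
v_15 [RRBBBBBRRRBBBRR]  L=[-2,-3/2,-5/4,-9/8,-17/16,-271/256,-541/512,-1081/1024]  R=[-4323/4096,-2161/2048,-135/128,-67/64,-33/32,-1,0]  -> -8647/8192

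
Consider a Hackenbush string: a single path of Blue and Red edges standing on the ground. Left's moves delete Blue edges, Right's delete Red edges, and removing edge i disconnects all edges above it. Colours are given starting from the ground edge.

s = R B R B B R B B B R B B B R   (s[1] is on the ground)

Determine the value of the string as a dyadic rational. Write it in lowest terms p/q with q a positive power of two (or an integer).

step 1: add R to get R; options L={ · } R={ 0 } → -1
step 2: add B to get RB; options L={ -1 } R={ 0 } → -1/2
step 3: add R to get RBR; options L={ -1 } R={ -1/2; 0 } → -3/4
step 4: add B to get RBRB; options L={ -1; -3/4 } R={ -1/2; 0 } → -5/8
step 5: add B to get RBRBB; options L={ -1; -3/4; -5/8 } R={ -1/2; 0 } → -9/16
step 6: add R to get RBRBBR; options L={ -1; -3/4; -5/8 } R={ -9/16; -1/2; 0 } → -19/32
step 7: add B to get RBRBBRB; options L={ -1; -3/4; -5/8; -19/32 } R={ -9/16; -1/2; 0 } → -37/64
step 8: add B to get RBRBBRBB; options L={ -1; -3/4; -5/8; -19/32; -37/64 } R={ -9/16; -1/2; 0 } → -73/128
step 9: add B to get RBRBBRBBB; options L={ -1; -3/4; -5/8; -19/32; -37/64; -73/128 } R={ -9/16; -1/2; 0 } → -145/256
step 10: add R to get RBRBBRBBBR; options L={ -1; -3/4; -5/8; -19/32; -37/64; -73/128 } R={ -145/256; -9/16; -1/2; 0 } → -291/512
step 11: add B to get RBRBBRBBBRB; options L={ -1; -3/4; -5/8; -19/32; -37/64; -73/128; -291/512 } R={ -145/256; -9/16; -1/2; 0 } → -581/1024
step 12: add B to get RBRBBRBBBRBB; options L={ -1; -3/4; -5/8; -19/32; -37/64; -73/128; -291/512; -581/1024 } R={ -145/256; -9/16; -1/2; 0 } → -1161/2048
step 13: add B to get RBRBBRBBBRBBB; options L={ -1; -3/4; -5/8; -19/32; -37/64; -73/128; -291/512; -581/1024; -1161/2048 } R={ -145/256; -9/16; -1/2; 0 } → -2321/4096
step 14: add R to get RBRBBRBBBRBBBR; options L={ -1; -3/4; -5/8; -19/32; -37/64; -73/128; -291/512; -581/1024; -1161/2048 } R={ -2321/4096; -145/256; -9/16; -1/2; 0 } → -4643/8192

-4643/8192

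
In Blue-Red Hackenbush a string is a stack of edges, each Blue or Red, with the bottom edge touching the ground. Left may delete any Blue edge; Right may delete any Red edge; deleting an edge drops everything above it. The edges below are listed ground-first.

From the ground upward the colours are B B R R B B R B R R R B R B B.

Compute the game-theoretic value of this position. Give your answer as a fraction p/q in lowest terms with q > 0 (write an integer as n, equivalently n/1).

11543/8192

Recurse on prefixes of the 15-edge string B B R R B B R B R R R B R B B:
1 of 15 · B · max L 0 · min R +∞ gives 1
2 of 15 · BB · max L 1 · min R +∞ gives 2
3 of 15 · BBR · max L 1 · min R 2 gives 3/2
4 of 15 · BBRR · max L 1 · min R 3/2 gives 5/4
5 of 15 · BBRRB · max L 5/4 · min R 3/2 gives 11/8
6 of 15 · BBRRBB · max L 11/8 · min R 3/2 gives 23/16
7 of 15 · BBRRBBR · max L 11/8 · min R 23/16 gives 45/32
8 of 15 · BBRRBBRB · max L 45/32 · min R 23/16 gives 91/64
9 of 15 · BBRRBBRBR · max L 45/32 · min R 91/64 gives 181/128
10 of 15 · BBRRBBRBRR · max L 45/32 · min R 181/128 gives 361/256
11 of 15 · BBRRBBRBRRR · max L 45/32 · min R 361/256 gives 721/512
12 of 15 · BBRRBBRBRRRB · max L 721/512 · min R 361/256 gives 1443/1024
13 of 15 · BBRRBBRBRRRBR · max L 721/512 · min R 1443/1024 gives 2885/2048
14 of 15 · BBRRBBRBRRRBRB · max L 2885/2048 · min R 1443/1024 gives 5771/4096
15 of 15 · BBRRBBRBRRRBRBB · max L 5771/4096 · min R 1443/1024 gives 11543/8192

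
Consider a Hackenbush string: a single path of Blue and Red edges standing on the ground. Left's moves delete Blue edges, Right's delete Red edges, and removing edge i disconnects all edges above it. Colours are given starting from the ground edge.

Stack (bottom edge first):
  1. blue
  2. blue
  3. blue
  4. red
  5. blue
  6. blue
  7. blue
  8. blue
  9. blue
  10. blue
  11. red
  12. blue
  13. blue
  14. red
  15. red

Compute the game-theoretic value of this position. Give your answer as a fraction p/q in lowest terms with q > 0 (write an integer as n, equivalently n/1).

Prefix values for blue blue blue red blue blue blue blue blue blue red blue blue red red via {L|R} + simplicity:
edge 1 of 15 (blue): { 0 | ∅ } => 1
edge 2 of 15 (blue): { 0; 1 | ∅ } => 2
edge 3 of 15 (blue): { 0; 1; 2 | ∅ } => 3
edge 4 of 15 (red): { 0; 1; 2 | 3 } => 5/2
edge 5 of 15 (blue): { 0; 1; 2; 5/2 | 3 } => 11/4
edge 6 of 15 (blue): { 0; 1; 2; 5/2; 11/4 | 3 } => 23/8
edge 7 of 15 (blue): { 0; 1; 2; 5/2; 11/4; 23/8 | 3 } => 47/16
edge 8 of 15 (blue): { 0; 1; 2; 5/2; 11/4; 23/8; 47/16 | 3 } => 95/32
edge 9 of 15 (blue): { 0; 1; 2; 5/2; 11/4; 23/8; 47/16; 95/32 | 3 } => 191/64
edge 10 of 15 (blue): { 0; 1; 2; 5/2; 11/4; 23/8; 47/16; 95/32; 191/64 | 3 } => 383/128
edge 11 of 15 (red): { 0; 1; 2; 5/2; 11/4; 23/8; 47/16; 95/32; 191/64 | 383/128; 3 } => 765/256
edge 12 of 15 (blue): { 0; 1; 2; 5/2; 11/4; 23/8; 47/16; 95/32; 191/64; 765/256 | 383/128; 3 } => 1531/512
edge 13 of 15 (blue): { 0; 1; 2; 5/2; 11/4; 23/8; 47/16; 95/32; 191/64; 765/256; 1531/512 | 383/128; 3 } => 3063/1024
edge 14 of 15 (red): { 0; 1; 2; 5/2; 11/4; 23/8; 47/16; 95/32; 191/64; 765/256; 1531/512 | 3063/1024; 383/128; 3 } => 6125/2048
edge 15 of 15 (red): { 0; 1; 2; 5/2; 11/4; 23/8; 47/16; 95/32; 191/64; 765/256; 1531/512 | 6125/2048; 3063/1024; 383/128; 3 } => 12249/4096

12249/4096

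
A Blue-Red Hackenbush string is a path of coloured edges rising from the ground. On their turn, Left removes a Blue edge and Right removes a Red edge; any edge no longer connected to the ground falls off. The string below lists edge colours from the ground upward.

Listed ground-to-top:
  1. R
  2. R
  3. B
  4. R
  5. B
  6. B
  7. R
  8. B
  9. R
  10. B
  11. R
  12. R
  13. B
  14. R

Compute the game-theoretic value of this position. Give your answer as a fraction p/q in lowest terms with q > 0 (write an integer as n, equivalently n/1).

-6491/4096

Build value(s[:k]) for k = 1..14, string s = R R B R B B R B R B R R B R.
edge 1 of 14 (R): { · | 0 } gives -1
edge 2 of 14 (R): { · | -1; 0 } gives -2
edge 3 of 14 (B): { -2 | -1; 0 } gives -3/2
edge 4 of 14 (R): { -2 | -3/2; -1; 0 } gives -7/4
edge 5 of 14 (B): { -2; -7/4 | -3/2; -1; 0 } gives -13/8
edge 6 of 14 (B): { -2; -7/4; -13/8 | -3/2; -1; 0 } gives -25/16
edge 7 of 14 (R): { -2; -7/4; -13/8 | -25/16; -3/2; -1; 0 } gives -51/32
edge 8 of 14 (B): { -2; -7/4; -13/8; -51/32 | -25/16; -3/2; -1; 0 } gives -101/64
edge 9 of 14 (R): { -2; -7/4; -13/8; -51/32 | -101/64; -25/16; -3/2; -1; 0 } gives -203/128
edge 10 of 14 (B): { -2; -7/4; -13/8; -51/32; -203/128 | -101/64; -25/16; -3/2; -1; 0 } gives -405/256
edge 11 of 14 (R): { -2; -7/4; -13/8; -51/32; -203/128 | -405/256; -101/64; -25/16; -3/2; -1; 0 } gives -811/512
edge 12 of 14 (R): { -2; -7/4; -13/8; -51/32; -203/128 | -811/512; -405/256; -101/64; -25/16; -3/2; -1; 0 } gives -1623/1024
edge 13 of 14 (B): { -2; -7/4; -13/8; -51/32; -203/128; -1623/1024 | -811/512; -405/256; -101/64; -25/16; -3/2; -1; 0 } gives -3245/2048
edge 14 of 14 (R): { -2; -7/4; -13/8; -51/32; -203/128; -1623/1024 | -3245/2048; -811/512; -405/256; -101/64; -25/16; -3/2; -1; 0 } gives -6491/4096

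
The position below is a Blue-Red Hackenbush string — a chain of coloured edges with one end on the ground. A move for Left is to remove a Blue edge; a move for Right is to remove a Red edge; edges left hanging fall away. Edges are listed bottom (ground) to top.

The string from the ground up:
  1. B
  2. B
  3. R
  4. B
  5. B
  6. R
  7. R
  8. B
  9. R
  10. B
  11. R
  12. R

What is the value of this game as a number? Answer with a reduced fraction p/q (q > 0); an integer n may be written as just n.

1833/1024

1 of 12 · B · max L 0 · min R +∞ → 1
2 of 12 · BB · max L 1 · min R +∞ → 2
3 of 12 · BBR · max L 1 · min R 2 → 3/2
4 of 12 · BBRB · max L 3/2 · min R 2 → 7/4
5 of 12 · BBRBB · max L 7/4 · min R 2 → 15/8
6 of 12 · BBRBBR · max L 7/4 · min R 15/8 → 29/16
7 of 12 · BBRBBRR · max L 7/4 · min R 29/16 → 57/32
8 of 12 · BBRBBRRB · max L 57/32 · min R 29/16 → 115/64
9 of 12 · BBRBBRRBR · max L 57/32 · min R 115/64 → 229/128
10 of 12 · BBRBBRRBRB · max L 229/128 · min R 115/64 → 459/256
11 of 12 · BBRBBRRBRBR · max L 229/128 · min R 459/256 → 917/512
12 of 12 · BBRBBRRBRBRR · max L 229/128 · min R 917/512 → 1833/1024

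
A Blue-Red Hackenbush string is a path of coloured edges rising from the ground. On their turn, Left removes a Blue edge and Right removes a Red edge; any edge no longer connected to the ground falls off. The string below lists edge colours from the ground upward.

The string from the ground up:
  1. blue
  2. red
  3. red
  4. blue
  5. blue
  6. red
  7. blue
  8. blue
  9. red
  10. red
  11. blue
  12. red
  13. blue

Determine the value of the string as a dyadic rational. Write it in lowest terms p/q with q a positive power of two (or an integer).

1 of 13 · b · max L 0 · min R +∞ → 1
2 of 13 · br · max L 0 · min R 1 → 1/2
3 of 13 · brr · max L 0 · min R 1/2 → 1/4
4 of 13 · brrb · max L 1/4 · min R 1/2 → 3/8
5 of 13 · brrbb · max L 3/8 · min R 1/2 → 7/16
6 of 13 · brrbbr · max L 3/8 · min R 7/16 → 13/32
7 of 13 · brrbbrb · max L 13/32 · min R 7/16 → 27/64
8 of 13 · brrbbrbb · max L 27/64 · min R 7/16 → 55/128
9 of 13 · brrbbrbbr · max L 27/64 · min R 55/128 → 109/256
10 of 13 · brrbbrbbrr · max L 27/64 · min R 109/256 → 217/512
11 of 13 · brrbbrbbrrb · max L 217/512 · min R 109/256 → 435/1024
12 of 13 · brrbbrbbrrbr · max L 217/512 · min R 435/1024 → 869/2048
13 of 13 · brrbbrbbrrbrb · max L 869/2048 · min R 435/1024 → 1739/4096

1739/4096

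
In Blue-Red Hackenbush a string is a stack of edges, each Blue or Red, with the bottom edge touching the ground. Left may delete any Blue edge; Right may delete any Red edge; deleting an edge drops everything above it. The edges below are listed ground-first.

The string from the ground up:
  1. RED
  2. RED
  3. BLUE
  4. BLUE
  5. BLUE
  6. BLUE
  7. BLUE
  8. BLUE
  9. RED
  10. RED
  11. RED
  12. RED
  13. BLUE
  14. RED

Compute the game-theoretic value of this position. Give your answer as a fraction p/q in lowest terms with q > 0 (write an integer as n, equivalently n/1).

-4219/4096

Recurse on prefixes of the 14-edge string RED RED BLUE BLUE BLUE BLUE BLUE BLUE RED RED RED RED BLUE RED:
val_1 [R]  L=[]  R=[0]  gives -1
val_2 [RR]  L=[]  R=[-1; 0]  gives -2
val_3 [RRB]  L=[-2]  R=[-1; 0]  gives -3/2
val_4 [RRBB]  L=[-2; -3/2]  R=[-1; 0]  gives -5/4
val_5 [RRBBB]  L=[-2; -3/2; -5/4]  R=[-1; 0]  gives -9/8
val_6 [RRBBBB]  L=[-2; -3/2; -5/4; -9/8]  R=[-1; 0]  gives -17/16
val_7 [RRBBBBB]  L=[-2; -3/2; -5/4; -9/8; -17/16]  R=[-1; 0]  gives -33/32
val_8 [RRBBBBBB]  L=[-2; -3/2; -5/4; -9/8; -17/16; -33/32]  R=[-1; 0]  gives -65/64
val_9 [RRBBBBBBR]  L=[-2; -3/2; -5/4; -9/8; -17/16; -33/32]  R=[-65/64; -1; 0]  gives -131/128
val_10 [RRBBBBBBRR]  L=[-2; -3/2; -5/4; -9/8; -17/16; -33/32]  R=[-131/128; -65/64; -1; 0]  gives -263/256
val_11 [RRBBBBBBRRR]  L=[-2; -3/2; -5/4; -9/8; -17/16; -33/32]  R=[-263/256; -131/128; -65/64; -1; 0]  gives -527/512
val_12 [RRBBBBBBRRRR]  L=[-2; -3/2; -5/4; -9/8; -17/16; -33/32]  R=[-527/512; -263/256; -131/128; -65/64; -1; 0]  gives -1055/1024
val_13 [RRBBBBBBRRRRB]  L=[-2; -3/2; -5/4; -9/8; -17/16; -33/32; -1055/1024]  R=[-527/512; -263/256; -131/128; -65/64; -1; 0]  gives -2109/2048
val_14 [RRBBBBBBRRRRBR]  L=[-2; -3/2; -5/4; -9/8; -17/16; -33/32; -1055/1024]  R=[-2109/2048; -527/512; -263/256; -131/128; -65/64; -1; 0]  gives -4219/4096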